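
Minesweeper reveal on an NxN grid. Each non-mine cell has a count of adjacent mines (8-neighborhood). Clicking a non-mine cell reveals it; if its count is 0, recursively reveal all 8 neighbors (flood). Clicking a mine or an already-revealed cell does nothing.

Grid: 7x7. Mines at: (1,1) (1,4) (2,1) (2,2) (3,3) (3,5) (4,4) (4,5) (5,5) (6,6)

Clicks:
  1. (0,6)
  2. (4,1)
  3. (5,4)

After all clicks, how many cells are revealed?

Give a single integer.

Click 1 (0,6) count=0: revealed 6 new [(0,5) (0,6) (1,5) (1,6) (2,5) (2,6)] -> total=6
Click 2 (4,1) count=0: revealed 17 new [(3,0) (3,1) (3,2) (4,0) (4,1) (4,2) (4,3) (5,0) (5,1) (5,2) (5,3) (5,4) (6,0) (6,1) (6,2) (6,3) (6,4)] -> total=23
Click 3 (5,4) count=3: revealed 0 new [(none)] -> total=23

Answer: 23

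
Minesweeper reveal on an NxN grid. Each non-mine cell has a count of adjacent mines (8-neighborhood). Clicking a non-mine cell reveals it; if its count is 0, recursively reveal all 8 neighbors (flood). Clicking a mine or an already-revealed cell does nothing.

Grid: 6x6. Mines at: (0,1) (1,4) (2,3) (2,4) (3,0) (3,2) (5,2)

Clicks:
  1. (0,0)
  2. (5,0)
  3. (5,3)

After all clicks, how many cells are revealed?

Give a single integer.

Click 1 (0,0) count=1: revealed 1 new [(0,0)] -> total=1
Click 2 (5,0) count=0: revealed 4 new [(4,0) (4,1) (5,0) (5,1)] -> total=5
Click 3 (5,3) count=1: revealed 1 new [(5,3)] -> total=6

Answer: 6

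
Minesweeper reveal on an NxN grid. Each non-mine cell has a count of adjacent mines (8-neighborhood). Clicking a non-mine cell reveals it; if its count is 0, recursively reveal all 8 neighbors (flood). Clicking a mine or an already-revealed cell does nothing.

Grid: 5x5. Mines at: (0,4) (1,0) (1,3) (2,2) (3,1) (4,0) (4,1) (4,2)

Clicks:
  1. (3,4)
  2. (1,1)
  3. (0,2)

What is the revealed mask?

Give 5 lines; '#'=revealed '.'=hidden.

Click 1 (3,4) count=0: revealed 6 new [(2,3) (2,4) (3,3) (3,4) (4,3) (4,4)] -> total=6
Click 2 (1,1) count=2: revealed 1 new [(1,1)] -> total=7
Click 3 (0,2) count=1: revealed 1 new [(0,2)] -> total=8

Answer: ..#..
.#...
...##
...##
...##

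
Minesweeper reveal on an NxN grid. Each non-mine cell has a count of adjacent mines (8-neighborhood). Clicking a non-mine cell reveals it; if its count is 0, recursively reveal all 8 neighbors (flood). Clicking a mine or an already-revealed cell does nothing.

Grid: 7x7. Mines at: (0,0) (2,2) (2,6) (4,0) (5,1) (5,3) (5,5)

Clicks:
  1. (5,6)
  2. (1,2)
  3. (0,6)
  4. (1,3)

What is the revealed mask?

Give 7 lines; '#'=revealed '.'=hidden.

Answer: .######
.######
...###.
...###.
...###.
......#
.......

Derivation:
Click 1 (5,6) count=1: revealed 1 new [(5,6)] -> total=1
Click 2 (1,2) count=1: revealed 1 new [(1,2)] -> total=2
Click 3 (0,6) count=0: revealed 20 new [(0,1) (0,2) (0,3) (0,4) (0,5) (0,6) (1,1) (1,3) (1,4) (1,5) (1,6) (2,3) (2,4) (2,5) (3,3) (3,4) (3,5) (4,3) (4,4) (4,5)] -> total=22
Click 4 (1,3) count=1: revealed 0 new [(none)] -> total=22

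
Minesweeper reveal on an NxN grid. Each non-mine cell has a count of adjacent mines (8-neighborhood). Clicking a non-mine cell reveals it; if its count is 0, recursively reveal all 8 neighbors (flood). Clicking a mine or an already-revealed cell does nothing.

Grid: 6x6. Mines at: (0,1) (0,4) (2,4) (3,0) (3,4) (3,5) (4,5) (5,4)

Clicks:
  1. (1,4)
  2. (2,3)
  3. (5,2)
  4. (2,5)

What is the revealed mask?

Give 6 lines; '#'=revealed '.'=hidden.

Click 1 (1,4) count=2: revealed 1 new [(1,4)] -> total=1
Click 2 (2,3) count=2: revealed 1 new [(2,3)] -> total=2
Click 3 (5,2) count=0: revealed 16 new [(1,1) (1,2) (1,3) (2,1) (2,2) (3,1) (3,2) (3,3) (4,0) (4,1) (4,2) (4,3) (5,0) (5,1) (5,2) (5,3)] -> total=18
Click 4 (2,5) count=3: revealed 1 new [(2,5)] -> total=19

Answer: ......
.####.
.###.#
.###..
####..
####..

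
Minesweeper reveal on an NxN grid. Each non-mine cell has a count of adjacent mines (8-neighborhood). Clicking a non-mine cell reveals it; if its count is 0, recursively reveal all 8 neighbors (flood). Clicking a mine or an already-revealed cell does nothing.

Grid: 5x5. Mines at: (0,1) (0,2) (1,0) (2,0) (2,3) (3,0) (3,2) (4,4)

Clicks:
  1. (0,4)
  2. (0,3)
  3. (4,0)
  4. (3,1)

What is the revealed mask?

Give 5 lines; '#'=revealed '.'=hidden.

Answer: ...##
...##
.....
.#...
#....

Derivation:
Click 1 (0,4) count=0: revealed 4 new [(0,3) (0,4) (1,3) (1,4)] -> total=4
Click 2 (0,3) count=1: revealed 0 new [(none)] -> total=4
Click 3 (4,0) count=1: revealed 1 new [(4,0)] -> total=5
Click 4 (3,1) count=3: revealed 1 new [(3,1)] -> total=6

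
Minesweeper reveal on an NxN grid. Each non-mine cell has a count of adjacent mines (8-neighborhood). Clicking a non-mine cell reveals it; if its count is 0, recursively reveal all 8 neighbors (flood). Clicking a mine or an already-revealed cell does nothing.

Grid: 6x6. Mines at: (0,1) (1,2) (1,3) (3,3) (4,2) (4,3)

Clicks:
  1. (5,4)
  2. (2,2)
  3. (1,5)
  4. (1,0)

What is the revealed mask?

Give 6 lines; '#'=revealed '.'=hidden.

Click 1 (5,4) count=1: revealed 1 new [(5,4)] -> total=1
Click 2 (2,2) count=3: revealed 1 new [(2,2)] -> total=2
Click 3 (1,5) count=0: revealed 11 new [(0,4) (0,5) (1,4) (1,5) (2,4) (2,5) (3,4) (3,5) (4,4) (4,5) (5,5)] -> total=13
Click 4 (1,0) count=1: revealed 1 new [(1,0)] -> total=14

Answer: ....##
#...##
..#.##
....##
....##
....##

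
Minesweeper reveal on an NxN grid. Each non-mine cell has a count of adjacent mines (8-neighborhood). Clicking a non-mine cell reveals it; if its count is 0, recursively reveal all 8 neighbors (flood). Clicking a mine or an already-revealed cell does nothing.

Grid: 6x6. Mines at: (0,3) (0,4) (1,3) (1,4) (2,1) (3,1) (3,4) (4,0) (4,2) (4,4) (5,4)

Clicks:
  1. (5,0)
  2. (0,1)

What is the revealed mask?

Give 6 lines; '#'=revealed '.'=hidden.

Click 1 (5,0) count=1: revealed 1 new [(5,0)] -> total=1
Click 2 (0,1) count=0: revealed 6 new [(0,0) (0,1) (0,2) (1,0) (1,1) (1,2)] -> total=7

Answer: ###...
###...
......
......
......
#.....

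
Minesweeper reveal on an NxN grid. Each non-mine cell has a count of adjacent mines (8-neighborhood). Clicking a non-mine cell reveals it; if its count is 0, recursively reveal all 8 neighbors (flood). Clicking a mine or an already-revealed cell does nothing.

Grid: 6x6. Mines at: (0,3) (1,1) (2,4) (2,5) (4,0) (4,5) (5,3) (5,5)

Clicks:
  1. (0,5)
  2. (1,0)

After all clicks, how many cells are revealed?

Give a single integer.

Answer: 5

Derivation:
Click 1 (0,5) count=0: revealed 4 new [(0,4) (0,5) (1,4) (1,5)] -> total=4
Click 2 (1,0) count=1: revealed 1 new [(1,0)] -> total=5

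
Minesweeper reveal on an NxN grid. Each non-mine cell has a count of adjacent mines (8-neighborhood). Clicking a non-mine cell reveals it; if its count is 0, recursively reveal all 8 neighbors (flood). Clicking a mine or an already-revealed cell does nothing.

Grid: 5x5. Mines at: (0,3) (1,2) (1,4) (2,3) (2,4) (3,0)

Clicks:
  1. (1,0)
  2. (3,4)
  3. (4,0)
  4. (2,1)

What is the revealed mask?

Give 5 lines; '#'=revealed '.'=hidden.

Click 1 (1,0) count=0: revealed 6 new [(0,0) (0,1) (1,0) (1,1) (2,0) (2,1)] -> total=6
Click 2 (3,4) count=2: revealed 1 new [(3,4)] -> total=7
Click 3 (4,0) count=1: revealed 1 new [(4,0)] -> total=8
Click 4 (2,1) count=2: revealed 0 new [(none)] -> total=8

Answer: ##...
##...
##...
....#
#....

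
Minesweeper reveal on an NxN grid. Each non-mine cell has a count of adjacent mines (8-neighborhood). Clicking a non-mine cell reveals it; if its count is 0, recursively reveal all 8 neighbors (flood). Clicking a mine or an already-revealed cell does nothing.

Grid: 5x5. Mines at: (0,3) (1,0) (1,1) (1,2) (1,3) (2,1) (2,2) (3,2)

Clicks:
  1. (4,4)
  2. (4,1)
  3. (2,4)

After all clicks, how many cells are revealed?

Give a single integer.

Answer: 7

Derivation:
Click 1 (4,4) count=0: revealed 6 new [(2,3) (2,4) (3,3) (3,4) (4,3) (4,4)] -> total=6
Click 2 (4,1) count=1: revealed 1 new [(4,1)] -> total=7
Click 3 (2,4) count=1: revealed 0 new [(none)] -> total=7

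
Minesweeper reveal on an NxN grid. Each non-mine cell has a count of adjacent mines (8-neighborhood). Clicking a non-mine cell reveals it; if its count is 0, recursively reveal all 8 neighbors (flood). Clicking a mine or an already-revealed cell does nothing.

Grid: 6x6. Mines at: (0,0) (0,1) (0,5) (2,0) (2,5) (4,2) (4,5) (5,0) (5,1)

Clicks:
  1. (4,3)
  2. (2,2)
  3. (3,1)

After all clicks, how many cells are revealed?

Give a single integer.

Answer: 16

Derivation:
Click 1 (4,3) count=1: revealed 1 new [(4,3)] -> total=1
Click 2 (2,2) count=0: revealed 15 new [(0,2) (0,3) (0,4) (1,1) (1,2) (1,3) (1,4) (2,1) (2,2) (2,3) (2,4) (3,1) (3,2) (3,3) (3,4)] -> total=16
Click 3 (3,1) count=2: revealed 0 new [(none)] -> total=16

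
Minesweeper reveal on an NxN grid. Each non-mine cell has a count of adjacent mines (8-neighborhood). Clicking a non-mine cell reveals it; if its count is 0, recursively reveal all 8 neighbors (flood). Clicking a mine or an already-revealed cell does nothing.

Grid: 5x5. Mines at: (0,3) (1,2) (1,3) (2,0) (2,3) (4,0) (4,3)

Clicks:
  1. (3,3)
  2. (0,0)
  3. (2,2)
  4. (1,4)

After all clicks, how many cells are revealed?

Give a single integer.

Click 1 (3,3) count=2: revealed 1 new [(3,3)] -> total=1
Click 2 (0,0) count=0: revealed 4 new [(0,0) (0,1) (1,0) (1,1)] -> total=5
Click 3 (2,2) count=3: revealed 1 new [(2,2)] -> total=6
Click 4 (1,4) count=3: revealed 1 new [(1,4)] -> total=7

Answer: 7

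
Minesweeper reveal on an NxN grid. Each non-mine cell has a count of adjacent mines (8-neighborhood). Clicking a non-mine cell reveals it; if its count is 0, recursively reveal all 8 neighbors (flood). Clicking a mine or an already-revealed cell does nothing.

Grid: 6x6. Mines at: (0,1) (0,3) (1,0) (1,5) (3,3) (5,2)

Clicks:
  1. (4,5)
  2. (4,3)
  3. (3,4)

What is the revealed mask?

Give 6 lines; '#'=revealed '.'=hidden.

Answer: ......
......
....##
....##
...###
...###

Derivation:
Click 1 (4,5) count=0: revealed 10 new [(2,4) (2,5) (3,4) (3,5) (4,3) (4,4) (4,5) (5,3) (5,4) (5,5)] -> total=10
Click 2 (4,3) count=2: revealed 0 new [(none)] -> total=10
Click 3 (3,4) count=1: revealed 0 new [(none)] -> total=10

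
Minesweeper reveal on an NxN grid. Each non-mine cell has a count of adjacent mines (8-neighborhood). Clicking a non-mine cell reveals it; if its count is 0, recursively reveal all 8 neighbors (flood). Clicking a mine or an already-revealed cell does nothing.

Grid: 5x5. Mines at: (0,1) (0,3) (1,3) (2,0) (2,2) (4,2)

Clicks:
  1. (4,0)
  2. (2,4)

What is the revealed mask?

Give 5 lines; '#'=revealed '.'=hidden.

Click 1 (4,0) count=0: revealed 4 new [(3,0) (3,1) (4,0) (4,1)] -> total=4
Click 2 (2,4) count=1: revealed 1 new [(2,4)] -> total=5

Answer: .....
.....
....#
##...
##...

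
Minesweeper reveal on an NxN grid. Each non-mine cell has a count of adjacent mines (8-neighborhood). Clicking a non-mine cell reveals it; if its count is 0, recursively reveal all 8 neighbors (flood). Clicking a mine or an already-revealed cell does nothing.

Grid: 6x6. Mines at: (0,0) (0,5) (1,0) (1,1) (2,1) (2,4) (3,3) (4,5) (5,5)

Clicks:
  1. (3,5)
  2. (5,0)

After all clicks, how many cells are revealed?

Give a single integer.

Answer: 14

Derivation:
Click 1 (3,5) count=2: revealed 1 new [(3,5)] -> total=1
Click 2 (5,0) count=0: revealed 13 new [(3,0) (3,1) (3,2) (4,0) (4,1) (4,2) (4,3) (4,4) (5,0) (5,1) (5,2) (5,3) (5,4)] -> total=14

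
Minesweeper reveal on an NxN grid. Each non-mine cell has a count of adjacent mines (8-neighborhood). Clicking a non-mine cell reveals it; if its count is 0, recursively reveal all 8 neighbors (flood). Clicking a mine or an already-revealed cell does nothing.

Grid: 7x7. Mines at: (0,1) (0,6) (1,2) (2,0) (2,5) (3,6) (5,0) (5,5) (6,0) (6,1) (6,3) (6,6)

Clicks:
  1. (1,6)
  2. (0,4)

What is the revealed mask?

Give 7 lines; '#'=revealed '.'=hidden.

Click 1 (1,6) count=2: revealed 1 new [(1,6)] -> total=1
Click 2 (0,4) count=0: revealed 6 new [(0,3) (0,4) (0,5) (1,3) (1,4) (1,5)] -> total=7

Answer: ...###.
...####
.......
.......
.......
.......
.......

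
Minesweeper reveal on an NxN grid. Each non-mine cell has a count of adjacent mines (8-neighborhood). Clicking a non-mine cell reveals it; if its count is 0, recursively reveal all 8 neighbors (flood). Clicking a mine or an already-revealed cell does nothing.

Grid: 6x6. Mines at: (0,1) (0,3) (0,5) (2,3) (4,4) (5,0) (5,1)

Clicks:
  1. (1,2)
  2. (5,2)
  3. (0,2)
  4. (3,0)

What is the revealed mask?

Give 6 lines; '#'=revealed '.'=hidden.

Click 1 (1,2) count=3: revealed 1 new [(1,2)] -> total=1
Click 2 (5,2) count=1: revealed 1 new [(5,2)] -> total=2
Click 3 (0,2) count=2: revealed 1 new [(0,2)] -> total=3
Click 4 (3,0) count=0: revealed 11 new [(1,0) (1,1) (2,0) (2,1) (2,2) (3,0) (3,1) (3,2) (4,0) (4,1) (4,2)] -> total=14

Answer: ..#...
###...
###...
###...
###...
..#...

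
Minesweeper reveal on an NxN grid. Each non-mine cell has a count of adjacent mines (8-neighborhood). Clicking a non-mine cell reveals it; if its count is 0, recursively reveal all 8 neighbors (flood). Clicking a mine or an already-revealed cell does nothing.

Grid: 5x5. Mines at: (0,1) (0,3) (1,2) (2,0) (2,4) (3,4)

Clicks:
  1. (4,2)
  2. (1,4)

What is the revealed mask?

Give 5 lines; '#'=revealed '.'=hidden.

Answer: .....
....#
.###.
####.
####.

Derivation:
Click 1 (4,2) count=0: revealed 11 new [(2,1) (2,2) (2,3) (3,0) (3,1) (3,2) (3,3) (4,0) (4,1) (4,2) (4,3)] -> total=11
Click 2 (1,4) count=2: revealed 1 new [(1,4)] -> total=12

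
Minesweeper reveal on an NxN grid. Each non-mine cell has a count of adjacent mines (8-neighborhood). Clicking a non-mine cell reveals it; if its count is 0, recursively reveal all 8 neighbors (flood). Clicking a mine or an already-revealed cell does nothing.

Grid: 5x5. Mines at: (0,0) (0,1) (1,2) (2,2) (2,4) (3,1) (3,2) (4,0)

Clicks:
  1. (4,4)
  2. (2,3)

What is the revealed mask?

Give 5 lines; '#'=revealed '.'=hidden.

Answer: .....
.....
...#.
...##
...##

Derivation:
Click 1 (4,4) count=0: revealed 4 new [(3,3) (3,4) (4,3) (4,4)] -> total=4
Click 2 (2,3) count=4: revealed 1 new [(2,3)] -> total=5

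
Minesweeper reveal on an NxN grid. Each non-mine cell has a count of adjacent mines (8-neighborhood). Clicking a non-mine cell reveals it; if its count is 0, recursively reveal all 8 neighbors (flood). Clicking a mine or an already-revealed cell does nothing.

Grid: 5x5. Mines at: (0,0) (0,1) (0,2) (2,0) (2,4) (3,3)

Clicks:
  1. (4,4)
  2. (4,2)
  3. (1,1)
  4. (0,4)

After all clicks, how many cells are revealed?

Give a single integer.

Answer: 7

Derivation:
Click 1 (4,4) count=1: revealed 1 new [(4,4)] -> total=1
Click 2 (4,2) count=1: revealed 1 new [(4,2)] -> total=2
Click 3 (1,1) count=4: revealed 1 new [(1,1)] -> total=3
Click 4 (0,4) count=0: revealed 4 new [(0,3) (0,4) (1,3) (1,4)] -> total=7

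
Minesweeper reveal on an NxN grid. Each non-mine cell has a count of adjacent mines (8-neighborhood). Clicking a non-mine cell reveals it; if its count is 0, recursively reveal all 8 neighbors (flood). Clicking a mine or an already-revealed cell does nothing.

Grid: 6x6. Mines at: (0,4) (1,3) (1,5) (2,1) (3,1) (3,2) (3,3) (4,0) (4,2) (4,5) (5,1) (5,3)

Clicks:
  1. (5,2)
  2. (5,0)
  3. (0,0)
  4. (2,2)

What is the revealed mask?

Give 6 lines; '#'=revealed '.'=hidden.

Click 1 (5,2) count=3: revealed 1 new [(5,2)] -> total=1
Click 2 (5,0) count=2: revealed 1 new [(5,0)] -> total=2
Click 3 (0,0) count=0: revealed 6 new [(0,0) (0,1) (0,2) (1,0) (1,1) (1,2)] -> total=8
Click 4 (2,2) count=5: revealed 1 new [(2,2)] -> total=9

Answer: ###...
###...
..#...
......
......
#.#...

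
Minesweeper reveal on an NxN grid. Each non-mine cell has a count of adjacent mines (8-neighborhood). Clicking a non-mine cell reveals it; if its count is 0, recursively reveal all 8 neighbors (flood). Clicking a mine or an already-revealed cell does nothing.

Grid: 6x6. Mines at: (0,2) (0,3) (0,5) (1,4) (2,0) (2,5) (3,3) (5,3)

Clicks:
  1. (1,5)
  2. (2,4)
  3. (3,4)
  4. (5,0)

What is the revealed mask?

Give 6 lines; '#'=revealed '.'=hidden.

Answer: ......
.....#
....#.
###.#.
###...
###...

Derivation:
Click 1 (1,5) count=3: revealed 1 new [(1,5)] -> total=1
Click 2 (2,4) count=3: revealed 1 new [(2,4)] -> total=2
Click 3 (3,4) count=2: revealed 1 new [(3,4)] -> total=3
Click 4 (5,0) count=0: revealed 9 new [(3,0) (3,1) (3,2) (4,0) (4,1) (4,2) (5,0) (5,1) (5,2)] -> total=12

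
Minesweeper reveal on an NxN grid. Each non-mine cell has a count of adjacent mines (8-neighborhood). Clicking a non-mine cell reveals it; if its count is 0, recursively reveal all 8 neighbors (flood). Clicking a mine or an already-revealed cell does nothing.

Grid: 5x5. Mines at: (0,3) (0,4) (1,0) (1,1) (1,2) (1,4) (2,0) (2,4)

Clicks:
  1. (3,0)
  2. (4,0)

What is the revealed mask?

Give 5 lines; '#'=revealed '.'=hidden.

Answer: .....
.....
.###.
#####
#####

Derivation:
Click 1 (3,0) count=1: revealed 1 new [(3,0)] -> total=1
Click 2 (4,0) count=0: revealed 12 new [(2,1) (2,2) (2,3) (3,1) (3,2) (3,3) (3,4) (4,0) (4,1) (4,2) (4,3) (4,4)] -> total=13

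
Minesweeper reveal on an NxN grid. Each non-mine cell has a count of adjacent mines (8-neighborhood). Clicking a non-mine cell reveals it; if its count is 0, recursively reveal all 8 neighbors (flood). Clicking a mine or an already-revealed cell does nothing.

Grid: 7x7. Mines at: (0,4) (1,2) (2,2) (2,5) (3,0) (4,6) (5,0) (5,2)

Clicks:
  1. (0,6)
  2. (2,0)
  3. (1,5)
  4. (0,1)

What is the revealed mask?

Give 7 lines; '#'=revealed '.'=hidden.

Click 1 (0,6) count=0: revealed 4 new [(0,5) (0,6) (1,5) (1,6)] -> total=4
Click 2 (2,0) count=1: revealed 1 new [(2,0)] -> total=5
Click 3 (1,5) count=2: revealed 0 new [(none)] -> total=5
Click 4 (0,1) count=1: revealed 1 new [(0,1)] -> total=6

Answer: .#...##
.....##
#......
.......
.......
.......
.......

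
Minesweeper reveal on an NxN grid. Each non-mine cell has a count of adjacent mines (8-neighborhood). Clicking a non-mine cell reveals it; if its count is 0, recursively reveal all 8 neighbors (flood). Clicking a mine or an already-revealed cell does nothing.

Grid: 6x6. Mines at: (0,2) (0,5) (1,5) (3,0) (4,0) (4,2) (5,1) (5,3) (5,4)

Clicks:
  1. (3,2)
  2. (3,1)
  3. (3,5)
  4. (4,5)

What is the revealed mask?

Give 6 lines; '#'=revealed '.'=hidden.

Answer: ......
.####.
.#####
.#####
...###
......

Derivation:
Click 1 (3,2) count=1: revealed 1 new [(3,2)] -> total=1
Click 2 (3,1) count=3: revealed 1 new [(3,1)] -> total=2
Click 3 (3,5) count=0: revealed 15 new [(1,1) (1,2) (1,3) (1,4) (2,1) (2,2) (2,3) (2,4) (2,5) (3,3) (3,4) (3,5) (4,3) (4,4) (4,5)] -> total=17
Click 4 (4,5) count=1: revealed 0 new [(none)] -> total=17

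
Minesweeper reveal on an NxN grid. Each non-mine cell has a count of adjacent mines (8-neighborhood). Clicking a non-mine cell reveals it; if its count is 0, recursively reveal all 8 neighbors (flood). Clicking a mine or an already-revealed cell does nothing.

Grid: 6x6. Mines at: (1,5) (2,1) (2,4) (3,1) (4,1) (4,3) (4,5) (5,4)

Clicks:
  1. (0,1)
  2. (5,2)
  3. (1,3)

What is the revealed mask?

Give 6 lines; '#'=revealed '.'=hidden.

Click 1 (0,1) count=0: revealed 10 new [(0,0) (0,1) (0,2) (0,3) (0,4) (1,0) (1,1) (1,2) (1,3) (1,4)] -> total=10
Click 2 (5,2) count=2: revealed 1 new [(5,2)] -> total=11
Click 3 (1,3) count=1: revealed 0 new [(none)] -> total=11

Answer: #####.
#####.
......
......
......
..#...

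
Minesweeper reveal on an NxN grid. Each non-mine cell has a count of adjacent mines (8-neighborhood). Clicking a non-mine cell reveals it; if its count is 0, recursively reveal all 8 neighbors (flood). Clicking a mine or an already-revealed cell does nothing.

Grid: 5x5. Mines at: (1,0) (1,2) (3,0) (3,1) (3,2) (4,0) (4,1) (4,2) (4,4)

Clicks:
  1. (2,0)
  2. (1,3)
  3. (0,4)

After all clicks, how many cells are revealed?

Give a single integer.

Click 1 (2,0) count=3: revealed 1 new [(2,0)] -> total=1
Click 2 (1,3) count=1: revealed 1 new [(1,3)] -> total=2
Click 3 (0,4) count=0: revealed 7 new [(0,3) (0,4) (1,4) (2,3) (2,4) (3,3) (3,4)] -> total=9

Answer: 9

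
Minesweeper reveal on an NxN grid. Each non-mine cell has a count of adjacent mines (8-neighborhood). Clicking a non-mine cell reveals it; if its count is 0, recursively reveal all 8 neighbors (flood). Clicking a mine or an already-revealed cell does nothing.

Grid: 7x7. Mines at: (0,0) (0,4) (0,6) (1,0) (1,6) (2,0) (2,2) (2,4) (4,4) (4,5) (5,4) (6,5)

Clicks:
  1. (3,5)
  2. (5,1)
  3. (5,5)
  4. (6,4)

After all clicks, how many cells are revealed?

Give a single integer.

Click 1 (3,5) count=3: revealed 1 new [(3,5)] -> total=1
Click 2 (5,1) count=0: revealed 16 new [(3,0) (3,1) (3,2) (3,3) (4,0) (4,1) (4,2) (4,3) (5,0) (5,1) (5,2) (5,3) (6,0) (6,1) (6,2) (6,3)] -> total=17
Click 3 (5,5) count=4: revealed 1 new [(5,5)] -> total=18
Click 4 (6,4) count=2: revealed 1 new [(6,4)] -> total=19

Answer: 19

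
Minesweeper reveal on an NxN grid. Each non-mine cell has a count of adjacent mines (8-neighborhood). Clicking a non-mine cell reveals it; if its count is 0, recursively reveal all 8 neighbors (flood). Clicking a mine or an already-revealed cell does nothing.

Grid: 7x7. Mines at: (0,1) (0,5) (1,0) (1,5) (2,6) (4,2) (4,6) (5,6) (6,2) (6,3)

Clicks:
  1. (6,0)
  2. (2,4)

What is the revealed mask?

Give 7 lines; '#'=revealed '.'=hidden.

Click 1 (6,0) count=0: revealed 10 new [(2,0) (2,1) (3,0) (3,1) (4,0) (4,1) (5,0) (5,1) (6,0) (6,1)] -> total=10
Click 2 (2,4) count=1: revealed 1 new [(2,4)] -> total=11

Answer: .......
.......
##..#..
##.....
##.....
##.....
##.....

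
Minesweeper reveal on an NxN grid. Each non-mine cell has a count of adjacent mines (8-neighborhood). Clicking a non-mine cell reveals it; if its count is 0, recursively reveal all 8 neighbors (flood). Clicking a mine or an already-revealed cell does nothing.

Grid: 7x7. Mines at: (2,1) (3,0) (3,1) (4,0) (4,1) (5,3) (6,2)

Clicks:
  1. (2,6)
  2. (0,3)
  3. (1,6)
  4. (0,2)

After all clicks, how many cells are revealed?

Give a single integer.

Answer: 35

Derivation:
Click 1 (2,6) count=0: revealed 35 new [(0,0) (0,1) (0,2) (0,3) (0,4) (0,5) (0,6) (1,0) (1,1) (1,2) (1,3) (1,4) (1,5) (1,6) (2,2) (2,3) (2,4) (2,5) (2,6) (3,2) (3,3) (3,4) (3,5) (3,6) (4,2) (4,3) (4,4) (4,5) (4,6) (5,4) (5,5) (5,6) (6,4) (6,5) (6,6)] -> total=35
Click 2 (0,3) count=0: revealed 0 new [(none)] -> total=35
Click 3 (1,6) count=0: revealed 0 new [(none)] -> total=35
Click 4 (0,2) count=0: revealed 0 new [(none)] -> total=35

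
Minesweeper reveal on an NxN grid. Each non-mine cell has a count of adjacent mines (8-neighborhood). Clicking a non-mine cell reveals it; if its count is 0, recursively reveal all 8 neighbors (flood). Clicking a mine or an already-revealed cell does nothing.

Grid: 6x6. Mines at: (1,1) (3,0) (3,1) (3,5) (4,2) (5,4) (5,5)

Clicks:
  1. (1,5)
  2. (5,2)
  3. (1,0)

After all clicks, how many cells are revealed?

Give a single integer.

Click 1 (1,5) count=0: revealed 15 new [(0,2) (0,3) (0,4) (0,5) (1,2) (1,3) (1,4) (1,5) (2,2) (2,3) (2,4) (2,5) (3,2) (3,3) (3,4)] -> total=15
Click 2 (5,2) count=1: revealed 1 new [(5,2)] -> total=16
Click 3 (1,0) count=1: revealed 1 new [(1,0)] -> total=17

Answer: 17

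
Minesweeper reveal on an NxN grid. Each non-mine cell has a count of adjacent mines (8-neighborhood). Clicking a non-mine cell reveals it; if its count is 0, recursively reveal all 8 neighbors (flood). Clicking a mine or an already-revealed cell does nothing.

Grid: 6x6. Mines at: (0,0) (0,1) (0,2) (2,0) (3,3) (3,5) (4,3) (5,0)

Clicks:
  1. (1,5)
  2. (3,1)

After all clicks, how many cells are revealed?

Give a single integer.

Answer: 10

Derivation:
Click 1 (1,5) count=0: revealed 9 new [(0,3) (0,4) (0,5) (1,3) (1,4) (1,5) (2,3) (2,4) (2,5)] -> total=9
Click 2 (3,1) count=1: revealed 1 new [(3,1)] -> total=10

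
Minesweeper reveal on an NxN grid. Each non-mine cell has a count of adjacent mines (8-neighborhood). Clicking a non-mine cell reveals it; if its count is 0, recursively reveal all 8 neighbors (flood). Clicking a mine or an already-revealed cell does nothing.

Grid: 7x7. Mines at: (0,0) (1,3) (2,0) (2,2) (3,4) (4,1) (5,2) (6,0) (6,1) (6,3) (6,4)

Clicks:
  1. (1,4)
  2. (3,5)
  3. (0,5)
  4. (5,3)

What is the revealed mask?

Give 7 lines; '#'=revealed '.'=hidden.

Click 1 (1,4) count=1: revealed 1 new [(1,4)] -> total=1
Click 2 (3,5) count=1: revealed 1 new [(3,5)] -> total=2
Click 3 (0,5) count=0: revealed 15 new [(0,4) (0,5) (0,6) (1,5) (1,6) (2,4) (2,5) (2,6) (3,6) (4,5) (4,6) (5,5) (5,6) (6,5) (6,6)] -> total=17
Click 4 (5,3) count=3: revealed 1 new [(5,3)] -> total=18

Answer: ....###
....###
....###
.....##
.....##
...#.##
.....##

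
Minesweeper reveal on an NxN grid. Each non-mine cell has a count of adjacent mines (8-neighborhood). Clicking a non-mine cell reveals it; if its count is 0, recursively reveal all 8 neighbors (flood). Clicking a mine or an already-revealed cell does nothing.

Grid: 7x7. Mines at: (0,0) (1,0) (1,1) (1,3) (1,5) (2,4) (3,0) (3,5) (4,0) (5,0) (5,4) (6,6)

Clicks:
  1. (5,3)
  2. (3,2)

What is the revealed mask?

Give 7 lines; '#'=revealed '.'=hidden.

Answer: .......
.......
.###...
.###...
.###...
.###...
.###...

Derivation:
Click 1 (5,3) count=1: revealed 1 new [(5,3)] -> total=1
Click 2 (3,2) count=0: revealed 14 new [(2,1) (2,2) (2,3) (3,1) (3,2) (3,3) (4,1) (4,2) (4,3) (5,1) (5,2) (6,1) (6,2) (6,3)] -> total=15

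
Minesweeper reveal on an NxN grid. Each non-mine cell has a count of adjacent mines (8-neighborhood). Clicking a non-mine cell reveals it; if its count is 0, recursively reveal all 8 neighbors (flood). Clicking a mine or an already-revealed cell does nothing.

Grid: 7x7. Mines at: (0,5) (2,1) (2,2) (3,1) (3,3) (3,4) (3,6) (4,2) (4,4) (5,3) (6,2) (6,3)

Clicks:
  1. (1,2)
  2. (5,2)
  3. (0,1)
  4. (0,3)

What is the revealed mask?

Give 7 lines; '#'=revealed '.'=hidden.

Click 1 (1,2) count=2: revealed 1 new [(1,2)] -> total=1
Click 2 (5,2) count=4: revealed 1 new [(5,2)] -> total=2
Click 3 (0,1) count=0: revealed 9 new [(0,0) (0,1) (0,2) (0,3) (0,4) (1,0) (1,1) (1,3) (1,4)] -> total=11
Click 4 (0,3) count=0: revealed 0 new [(none)] -> total=11

Answer: #####..
#####..
.......
.......
.......
..#....
.......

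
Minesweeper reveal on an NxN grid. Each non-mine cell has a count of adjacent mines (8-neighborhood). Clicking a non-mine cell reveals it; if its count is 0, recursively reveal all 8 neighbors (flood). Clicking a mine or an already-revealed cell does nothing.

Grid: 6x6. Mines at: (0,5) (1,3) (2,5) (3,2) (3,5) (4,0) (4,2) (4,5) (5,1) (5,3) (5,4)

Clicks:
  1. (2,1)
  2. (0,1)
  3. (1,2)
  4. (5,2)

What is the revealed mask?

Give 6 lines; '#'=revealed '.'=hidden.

Click 1 (2,1) count=1: revealed 1 new [(2,1)] -> total=1
Click 2 (0,1) count=0: revealed 10 new [(0,0) (0,1) (0,2) (1,0) (1,1) (1,2) (2,0) (2,2) (3,0) (3,1)] -> total=11
Click 3 (1,2) count=1: revealed 0 new [(none)] -> total=11
Click 4 (5,2) count=3: revealed 1 new [(5,2)] -> total=12

Answer: ###...
###...
###...
##....
......
..#...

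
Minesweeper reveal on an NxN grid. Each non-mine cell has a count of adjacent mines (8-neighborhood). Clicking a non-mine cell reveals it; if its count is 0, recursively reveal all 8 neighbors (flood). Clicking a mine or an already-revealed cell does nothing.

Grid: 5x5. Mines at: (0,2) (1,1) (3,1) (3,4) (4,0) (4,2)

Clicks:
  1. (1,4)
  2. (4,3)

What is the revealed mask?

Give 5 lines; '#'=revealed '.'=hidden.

Click 1 (1,4) count=0: revealed 6 new [(0,3) (0,4) (1,3) (1,4) (2,3) (2,4)] -> total=6
Click 2 (4,3) count=2: revealed 1 new [(4,3)] -> total=7

Answer: ...##
...##
...##
.....
...#.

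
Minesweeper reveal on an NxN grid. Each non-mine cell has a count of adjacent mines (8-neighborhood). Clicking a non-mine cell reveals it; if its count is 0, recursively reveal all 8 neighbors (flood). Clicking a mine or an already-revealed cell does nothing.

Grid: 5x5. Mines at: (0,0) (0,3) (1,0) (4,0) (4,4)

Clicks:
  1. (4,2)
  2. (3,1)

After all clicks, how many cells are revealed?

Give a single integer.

Answer: 15

Derivation:
Click 1 (4,2) count=0: revealed 15 new [(1,1) (1,2) (1,3) (1,4) (2,1) (2,2) (2,3) (2,4) (3,1) (3,2) (3,3) (3,4) (4,1) (4,2) (4,3)] -> total=15
Click 2 (3,1) count=1: revealed 0 new [(none)] -> total=15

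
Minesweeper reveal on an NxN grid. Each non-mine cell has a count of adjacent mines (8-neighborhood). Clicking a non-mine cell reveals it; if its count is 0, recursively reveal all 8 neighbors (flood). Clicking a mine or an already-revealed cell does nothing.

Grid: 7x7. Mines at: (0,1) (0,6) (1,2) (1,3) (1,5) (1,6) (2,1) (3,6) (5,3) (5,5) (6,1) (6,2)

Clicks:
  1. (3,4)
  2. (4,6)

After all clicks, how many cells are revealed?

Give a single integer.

Click 1 (3,4) count=0: revealed 12 new [(2,2) (2,3) (2,4) (2,5) (3,2) (3,3) (3,4) (3,5) (4,2) (4,3) (4,4) (4,5)] -> total=12
Click 2 (4,6) count=2: revealed 1 new [(4,6)] -> total=13

Answer: 13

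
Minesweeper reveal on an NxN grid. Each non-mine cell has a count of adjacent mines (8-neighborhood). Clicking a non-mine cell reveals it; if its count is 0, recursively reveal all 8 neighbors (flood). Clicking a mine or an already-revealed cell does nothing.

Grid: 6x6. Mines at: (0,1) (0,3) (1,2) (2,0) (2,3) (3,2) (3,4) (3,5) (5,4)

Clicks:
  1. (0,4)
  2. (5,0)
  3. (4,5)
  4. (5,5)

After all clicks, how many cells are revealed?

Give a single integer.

Click 1 (0,4) count=1: revealed 1 new [(0,4)] -> total=1
Click 2 (5,0) count=0: revealed 10 new [(3,0) (3,1) (4,0) (4,1) (4,2) (4,3) (5,0) (5,1) (5,2) (5,3)] -> total=11
Click 3 (4,5) count=3: revealed 1 new [(4,5)] -> total=12
Click 4 (5,5) count=1: revealed 1 new [(5,5)] -> total=13

Answer: 13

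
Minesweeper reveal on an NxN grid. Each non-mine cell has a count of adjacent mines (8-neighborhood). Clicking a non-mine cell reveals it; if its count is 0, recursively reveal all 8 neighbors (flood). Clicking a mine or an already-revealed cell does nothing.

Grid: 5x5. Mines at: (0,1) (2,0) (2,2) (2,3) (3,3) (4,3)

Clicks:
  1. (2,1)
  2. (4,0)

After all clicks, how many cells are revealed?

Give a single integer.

Click 1 (2,1) count=2: revealed 1 new [(2,1)] -> total=1
Click 2 (4,0) count=0: revealed 6 new [(3,0) (3,1) (3,2) (4,0) (4,1) (4,2)] -> total=7

Answer: 7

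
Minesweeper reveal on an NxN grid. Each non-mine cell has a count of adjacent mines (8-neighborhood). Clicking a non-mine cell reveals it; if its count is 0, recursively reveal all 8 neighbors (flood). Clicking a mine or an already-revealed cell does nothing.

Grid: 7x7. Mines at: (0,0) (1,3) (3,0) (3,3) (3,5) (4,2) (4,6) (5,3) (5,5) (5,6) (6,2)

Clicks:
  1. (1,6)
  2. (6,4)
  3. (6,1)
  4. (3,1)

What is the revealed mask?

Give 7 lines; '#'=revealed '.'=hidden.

Click 1 (1,6) count=0: revealed 9 new [(0,4) (0,5) (0,6) (1,4) (1,5) (1,6) (2,4) (2,5) (2,6)] -> total=9
Click 2 (6,4) count=2: revealed 1 new [(6,4)] -> total=10
Click 3 (6,1) count=1: revealed 1 new [(6,1)] -> total=11
Click 4 (3,1) count=2: revealed 1 new [(3,1)] -> total=12

Answer: ....###
....###
....###
.#.....
.......
.......
.#..#..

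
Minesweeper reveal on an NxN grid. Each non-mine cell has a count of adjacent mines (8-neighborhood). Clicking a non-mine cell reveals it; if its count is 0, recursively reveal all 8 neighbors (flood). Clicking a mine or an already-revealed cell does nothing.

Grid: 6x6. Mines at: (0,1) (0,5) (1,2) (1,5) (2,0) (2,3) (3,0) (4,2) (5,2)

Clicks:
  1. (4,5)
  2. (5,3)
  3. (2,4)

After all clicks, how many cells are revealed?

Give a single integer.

Click 1 (4,5) count=0: revealed 11 new [(2,4) (2,5) (3,3) (3,4) (3,5) (4,3) (4,4) (4,5) (5,3) (5,4) (5,5)] -> total=11
Click 2 (5,3) count=2: revealed 0 new [(none)] -> total=11
Click 3 (2,4) count=2: revealed 0 new [(none)] -> total=11

Answer: 11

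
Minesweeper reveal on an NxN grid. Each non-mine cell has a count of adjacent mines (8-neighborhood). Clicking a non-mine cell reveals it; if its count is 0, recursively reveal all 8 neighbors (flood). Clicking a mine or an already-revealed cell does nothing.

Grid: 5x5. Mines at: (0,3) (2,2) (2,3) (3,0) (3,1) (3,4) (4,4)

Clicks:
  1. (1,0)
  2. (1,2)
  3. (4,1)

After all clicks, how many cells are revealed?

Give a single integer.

Answer: 9

Derivation:
Click 1 (1,0) count=0: revealed 8 new [(0,0) (0,1) (0,2) (1,0) (1,1) (1,2) (2,0) (2,1)] -> total=8
Click 2 (1,2) count=3: revealed 0 new [(none)] -> total=8
Click 3 (4,1) count=2: revealed 1 new [(4,1)] -> total=9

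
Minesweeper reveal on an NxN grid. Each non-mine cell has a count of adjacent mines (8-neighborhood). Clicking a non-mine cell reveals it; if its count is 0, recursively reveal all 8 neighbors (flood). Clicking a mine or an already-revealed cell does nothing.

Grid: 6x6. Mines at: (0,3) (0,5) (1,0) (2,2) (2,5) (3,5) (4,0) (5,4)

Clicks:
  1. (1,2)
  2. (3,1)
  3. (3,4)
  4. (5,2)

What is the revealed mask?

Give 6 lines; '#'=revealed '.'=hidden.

Answer: ......
..#...
......
.####.
.###..
.###..

Derivation:
Click 1 (1,2) count=2: revealed 1 new [(1,2)] -> total=1
Click 2 (3,1) count=2: revealed 1 new [(3,1)] -> total=2
Click 3 (3,4) count=2: revealed 1 new [(3,4)] -> total=3
Click 4 (5,2) count=0: revealed 8 new [(3,2) (3,3) (4,1) (4,2) (4,3) (5,1) (5,2) (5,3)] -> total=11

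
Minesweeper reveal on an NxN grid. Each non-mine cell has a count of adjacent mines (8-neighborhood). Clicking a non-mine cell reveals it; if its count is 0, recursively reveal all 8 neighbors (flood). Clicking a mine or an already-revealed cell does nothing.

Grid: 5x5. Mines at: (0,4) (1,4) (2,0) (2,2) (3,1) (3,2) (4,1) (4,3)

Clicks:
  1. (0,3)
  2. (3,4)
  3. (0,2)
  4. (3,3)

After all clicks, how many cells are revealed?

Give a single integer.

Click 1 (0,3) count=2: revealed 1 new [(0,3)] -> total=1
Click 2 (3,4) count=1: revealed 1 new [(3,4)] -> total=2
Click 3 (0,2) count=0: revealed 7 new [(0,0) (0,1) (0,2) (1,0) (1,1) (1,2) (1,3)] -> total=9
Click 4 (3,3) count=3: revealed 1 new [(3,3)] -> total=10

Answer: 10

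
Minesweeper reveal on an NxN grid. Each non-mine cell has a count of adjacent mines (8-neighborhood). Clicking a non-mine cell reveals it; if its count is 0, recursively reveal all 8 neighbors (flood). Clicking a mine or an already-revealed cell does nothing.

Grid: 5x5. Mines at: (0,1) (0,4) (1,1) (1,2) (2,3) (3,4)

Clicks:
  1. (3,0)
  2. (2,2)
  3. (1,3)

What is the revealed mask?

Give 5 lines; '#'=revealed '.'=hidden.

Click 1 (3,0) count=0: revealed 11 new [(2,0) (2,1) (2,2) (3,0) (3,1) (3,2) (3,3) (4,0) (4,1) (4,2) (4,3)] -> total=11
Click 2 (2,2) count=3: revealed 0 new [(none)] -> total=11
Click 3 (1,3) count=3: revealed 1 new [(1,3)] -> total=12

Answer: .....
...#.
###..
####.
####.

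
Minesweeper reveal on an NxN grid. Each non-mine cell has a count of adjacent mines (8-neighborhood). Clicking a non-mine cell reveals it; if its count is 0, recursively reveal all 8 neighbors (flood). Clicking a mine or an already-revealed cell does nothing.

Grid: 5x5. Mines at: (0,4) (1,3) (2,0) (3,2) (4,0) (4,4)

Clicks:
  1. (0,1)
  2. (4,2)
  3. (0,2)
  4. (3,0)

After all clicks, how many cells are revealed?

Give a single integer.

Answer: 8

Derivation:
Click 1 (0,1) count=0: revealed 6 new [(0,0) (0,1) (0,2) (1,0) (1,1) (1,2)] -> total=6
Click 2 (4,2) count=1: revealed 1 new [(4,2)] -> total=7
Click 3 (0,2) count=1: revealed 0 new [(none)] -> total=7
Click 4 (3,0) count=2: revealed 1 new [(3,0)] -> total=8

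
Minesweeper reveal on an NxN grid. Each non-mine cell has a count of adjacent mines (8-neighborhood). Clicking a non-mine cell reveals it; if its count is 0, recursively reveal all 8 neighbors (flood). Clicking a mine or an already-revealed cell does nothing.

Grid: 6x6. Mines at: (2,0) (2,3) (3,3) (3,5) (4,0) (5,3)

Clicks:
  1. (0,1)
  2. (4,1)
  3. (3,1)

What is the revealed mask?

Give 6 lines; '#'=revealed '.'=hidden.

Click 1 (0,1) count=0: revealed 14 new [(0,0) (0,1) (0,2) (0,3) (0,4) (0,5) (1,0) (1,1) (1,2) (1,3) (1,4) (1,5) (2,4) (2,5)] -> total=14
Click 2 (4,1) count=1: revealed 1 new [(4,1)] -> total=15
Click 3 (3,1) count=2: revealed 1 new [(3,1)] -> total=16

Answer: ######
######
....##
.#....
.#....
......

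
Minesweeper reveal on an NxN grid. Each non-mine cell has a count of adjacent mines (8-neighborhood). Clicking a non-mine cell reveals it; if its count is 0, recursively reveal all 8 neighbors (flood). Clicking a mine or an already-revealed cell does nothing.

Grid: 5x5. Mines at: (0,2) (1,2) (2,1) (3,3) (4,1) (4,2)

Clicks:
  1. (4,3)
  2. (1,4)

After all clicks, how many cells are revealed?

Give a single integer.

Answer: 7

Derivation:
Click 1 (4,3) count=2: revealed 1 new [(4,3)] -> total=1
Click 2 (1,4) count=0: revealed 6 new [(0,3) (0,4) (1,3) (1,4) (2,3) (2,4)] -> total=7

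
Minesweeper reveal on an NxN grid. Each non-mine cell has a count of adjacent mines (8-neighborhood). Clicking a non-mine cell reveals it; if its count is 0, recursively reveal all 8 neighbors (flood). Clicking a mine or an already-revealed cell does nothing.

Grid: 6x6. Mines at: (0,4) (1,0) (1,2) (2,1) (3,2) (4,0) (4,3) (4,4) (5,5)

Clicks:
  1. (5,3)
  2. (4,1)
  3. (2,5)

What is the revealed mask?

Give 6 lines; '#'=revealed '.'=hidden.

Answer: ......
...###
...###
...###
.#....
...#..

Derivation:
Click 1 (5,3) count=2: revealed 1 new [(5,3)] -> total=1
Click 2 (4,1) count=2: revealed 1 new [(4,1)] -> total=2
Click 3 (2,5) count=0: revealed 9 new [(1,3) (1,4) (1,5) (2,3) (2,4) (2,5) (3,3) (3,4) (3,5)] -> total=11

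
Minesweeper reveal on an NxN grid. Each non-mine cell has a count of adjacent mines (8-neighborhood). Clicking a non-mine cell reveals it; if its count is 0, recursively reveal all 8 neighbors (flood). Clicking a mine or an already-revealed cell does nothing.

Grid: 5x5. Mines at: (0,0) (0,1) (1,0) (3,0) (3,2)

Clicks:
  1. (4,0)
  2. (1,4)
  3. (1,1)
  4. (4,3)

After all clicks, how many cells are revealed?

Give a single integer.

Answer: 15

Derivation:
Click 1 (4,0) count=1: revealed 1 new [(4,0)] -> total=1
Click 2 (1,4) count=0: revealed 13 new [(0,2) (0,3) (0,4) (1,2) (1,3) (1,4) (2,2) (2,3) (2,4) (3,3) (3,4) (4,3) (4,4)] -> total=14
Click 3 (1,1) count=3: revealed 1 new [(1,1)] -> total=15
Click 4 (4,3) count=1: revealed 0 new [(none)] -> total=15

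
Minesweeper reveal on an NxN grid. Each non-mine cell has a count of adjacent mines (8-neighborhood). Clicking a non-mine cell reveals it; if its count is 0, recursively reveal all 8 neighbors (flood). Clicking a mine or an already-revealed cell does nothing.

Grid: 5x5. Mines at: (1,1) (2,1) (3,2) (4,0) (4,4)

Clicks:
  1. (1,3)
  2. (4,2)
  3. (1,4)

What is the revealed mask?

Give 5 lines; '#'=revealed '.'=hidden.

Answer: ..###
..###
..###
...##
..#..

Derivation:
Click 1 (1,3) count=0: revealed 11 new [(0,2) (0,3) (0,4) (1,2) (1,3) (1,4) (2,2) (2,3) (2,4) (3,3) (3,4)] -> total=11
Click 2 (4,2) count=1: revealed 1 new [(4,2)] -> total=12
Click 3 (1,4) count=0: revealed 0 new [(none)] -> total=12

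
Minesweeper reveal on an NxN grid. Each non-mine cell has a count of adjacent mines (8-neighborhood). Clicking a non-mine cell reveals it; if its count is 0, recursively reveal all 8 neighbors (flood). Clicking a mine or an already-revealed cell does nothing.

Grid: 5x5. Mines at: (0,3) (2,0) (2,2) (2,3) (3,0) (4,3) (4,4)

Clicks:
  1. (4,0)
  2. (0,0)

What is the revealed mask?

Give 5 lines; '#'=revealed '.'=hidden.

Click 1 (4,0) count=1: revealed 1 new [(4,0)] -> total=1
Click 2 (0,0) count=0: revealed 6 new [(0,0) (0,1) (0,2) (1,0) (1,1) (1,2)] -> total=7

Answer: ###..
###..
.....
.....
#....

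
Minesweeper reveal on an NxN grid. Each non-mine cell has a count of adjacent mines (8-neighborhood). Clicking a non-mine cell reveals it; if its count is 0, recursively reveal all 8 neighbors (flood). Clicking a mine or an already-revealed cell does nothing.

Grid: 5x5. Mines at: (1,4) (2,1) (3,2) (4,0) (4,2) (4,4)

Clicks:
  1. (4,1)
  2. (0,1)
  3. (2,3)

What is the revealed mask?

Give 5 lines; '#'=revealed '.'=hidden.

Answer: ####.
####.
...#.
.....
.#...

Derivation:
Click 1 (4,1) count=3: revealed 1 new [(4,1)] -> total=1
Click 2 (0,1) count=0: revealed 8 new [(0,0) (0,1) (0,2) (0,3) (1,0) (1,1) (1,2) (1,3)] -> total=9
Click 3 (2,3) count=2: revealed 1 new [(2,3)] -> total=10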